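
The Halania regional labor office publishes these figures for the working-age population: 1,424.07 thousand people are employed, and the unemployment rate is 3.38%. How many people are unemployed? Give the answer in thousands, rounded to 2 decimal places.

About 49.82 thousand are unemployed.

Let U be the number unemployed. The labor force is E + U, and U/(E+U) = 0.0338.
So U = 0.0338 × 1,424.07 / (1 − 0.0338) = 48.1336 / 0.9662 ≈ 49.82 thousand.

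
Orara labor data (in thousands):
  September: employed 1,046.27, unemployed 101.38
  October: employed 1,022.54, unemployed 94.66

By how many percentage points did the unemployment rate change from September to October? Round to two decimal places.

The unemployment rate changed by −0.36 percentage points.

September: labor force = 1,046.27 + 101.38 = 1,147.65; u = 101.38/1,147.65 = 8.83%.
October: labor force = 1,022.54 + 94.66 = 1,117.20; u = 94.66/1,117.20 = 8.47%.
Change = 8.47% − 8.83% = −0.36 pp.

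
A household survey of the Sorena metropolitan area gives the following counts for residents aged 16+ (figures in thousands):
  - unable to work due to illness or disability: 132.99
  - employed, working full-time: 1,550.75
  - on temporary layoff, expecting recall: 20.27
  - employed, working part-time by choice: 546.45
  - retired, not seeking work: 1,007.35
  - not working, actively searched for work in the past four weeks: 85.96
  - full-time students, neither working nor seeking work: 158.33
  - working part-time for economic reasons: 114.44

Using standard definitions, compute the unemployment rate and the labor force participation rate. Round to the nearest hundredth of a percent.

Unemployment rate ≈ 4.58%; labor force participation rate ≈ 64.09%.

Employed = 1,550.75 + 546.45 + 114.44 = 2,211.64 thousand (anyone who worked, including part-time for economic reasons, counts as employed).
Unemployed = 20.27 + 85.96 = 106.23 thousand (jobless and actively searching, or on temporary layoff).
Labor force = 2,211.64 + 106.23 = 2,317.87 thousand.
Not in labor force = 132.99 + 1,007.35 + 158.33 = 1,298.67 thousand (those not working and not actively searching are outside the labor force).
Civilian working-age population = 2,317.87 + 1,298.67 = 3,616.54 thousand.
Unemployment rate = 106.23 / 2,317.87 = 4.58%.
Labor force participation rate = 2,317.87 / 3,616.54 = 64.09%.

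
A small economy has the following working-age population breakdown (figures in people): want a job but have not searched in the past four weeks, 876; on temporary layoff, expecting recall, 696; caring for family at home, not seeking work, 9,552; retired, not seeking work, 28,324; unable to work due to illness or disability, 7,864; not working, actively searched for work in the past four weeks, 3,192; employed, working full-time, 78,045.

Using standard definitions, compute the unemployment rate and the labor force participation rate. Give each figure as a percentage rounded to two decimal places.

Unemployment rate ≈ 4.75%; labor force participation rate ≈ 63.74%.

Employed = 78,045.
Unemployed = 696 + 3,192 = 3,888 (jobless and actively searching, or on temporary layoff).
Labor force = 78,045 + 3,888 = 81,933.
Not in labor force = 876 + 9,552 + 28,324 + 7,864 = 46,616 (those not working and not actively searching are outside the labor force — including those who want a job but have given up searching).
Civilian working-age population = 81,933 + 46,616 = 128,549.
Unemployment rate = 3,888 / 81,933 = 4.75%.
Labor force participation rate = 81,933 / 128,549 = 63.74%.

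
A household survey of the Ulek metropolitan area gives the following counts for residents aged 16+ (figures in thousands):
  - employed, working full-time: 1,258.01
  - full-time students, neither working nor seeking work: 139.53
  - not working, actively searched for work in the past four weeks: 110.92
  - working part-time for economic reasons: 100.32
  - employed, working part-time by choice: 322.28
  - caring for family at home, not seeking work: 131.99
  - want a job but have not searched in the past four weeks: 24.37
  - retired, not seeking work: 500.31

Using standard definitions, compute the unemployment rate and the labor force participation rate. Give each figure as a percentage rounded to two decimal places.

Employed = 1,258.01 + 100.32 + 322.28 = 1,680.61 thousand (anyone who worked, including part-time for economic reasons, counts as employed).
Unemployed = 110.92 thousand.
Labor force = 1,680.61 + 110.92 = 1,791.53 thousand.
Not in labor force = 139.53 + 131.99 + 24.37 + 500.31 = 796.20 thousand (those not working and not actively searching are outside the labor force — including those who want a job but have given up searching).
Civilian working-age population = 1,791.53 + 796.20 = 2,587.73 thousand.
Unemployment rate = 110.92 / 1,791.53 = 6.19%.
Labor force participation rate = 1,791.53 / 2,587.73 = 69.23%.

Unemployment rate ≈ 6.19%; labor force participation rate ≈ 69.23%.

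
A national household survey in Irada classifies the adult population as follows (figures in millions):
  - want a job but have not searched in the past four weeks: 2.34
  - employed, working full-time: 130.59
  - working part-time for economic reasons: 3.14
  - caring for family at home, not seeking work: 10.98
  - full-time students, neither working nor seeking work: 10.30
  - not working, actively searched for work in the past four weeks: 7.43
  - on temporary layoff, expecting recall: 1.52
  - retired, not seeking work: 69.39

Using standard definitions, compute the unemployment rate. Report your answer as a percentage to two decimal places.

Employed = 130.59 + 3.14 = 133.73 million (anyone who worked, including part-time for economic reasons, counts as employed).
Unemployed = 7.43 + 1.52 = 8.95 million (jobless and actively searching, or on temporary layoff).
Labor force = 133.73 + 8.95 = 142.68 million.
Unemployment rate = 8.95 / 142.68 = 6.27%.

Unemployment rate ≈ 6.27%.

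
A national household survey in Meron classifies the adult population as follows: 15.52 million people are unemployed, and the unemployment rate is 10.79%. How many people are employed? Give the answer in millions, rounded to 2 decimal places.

About 128.32 million are employed.

Labor force = U / u = 15.52 / 0.1079 ≈ 143.84 million.
Employed = labor force − unemployed = 143.84 − 15.52 = 128.32 million.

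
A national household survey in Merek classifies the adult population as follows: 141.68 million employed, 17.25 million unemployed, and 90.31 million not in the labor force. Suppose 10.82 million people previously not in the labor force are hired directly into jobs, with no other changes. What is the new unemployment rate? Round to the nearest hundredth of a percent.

Initially, labor force = 141.68 + 17.25 = 158.93 million, so u = 17.25/158.93 = 10.85%.
After the change, employed and labor force both rise by 10.82; unemployed unchanged → E = 152.50, U = 17.25, labor force = 169.75 million.
New unemployment rate = 17.25 / 169.75 = 10.16%.

New unemployment rate ≈ 10.16%.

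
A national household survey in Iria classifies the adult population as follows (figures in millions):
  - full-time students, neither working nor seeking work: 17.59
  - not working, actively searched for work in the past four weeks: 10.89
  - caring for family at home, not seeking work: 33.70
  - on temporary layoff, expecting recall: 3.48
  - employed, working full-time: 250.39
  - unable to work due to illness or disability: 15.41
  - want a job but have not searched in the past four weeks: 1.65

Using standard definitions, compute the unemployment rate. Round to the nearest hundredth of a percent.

Unemployment rate ≈ 5.43%.

Employed = 250.39 million.
Unemployed = 10.89 + 3.48 = 14.37 million (jobless and actively searching, or on temporary layoff).
Labor force = 250.39 + 14.37 = 264.76 million.
Unemployment rate = 14.37 / 264.76 = 5.43%.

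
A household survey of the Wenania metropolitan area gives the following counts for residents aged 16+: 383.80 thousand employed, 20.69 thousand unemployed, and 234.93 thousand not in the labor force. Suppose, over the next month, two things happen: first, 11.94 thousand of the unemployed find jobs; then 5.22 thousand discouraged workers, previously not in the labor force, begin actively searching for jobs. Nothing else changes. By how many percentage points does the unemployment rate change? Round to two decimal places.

The unemployment rate changes by −1.71 percentage points.

Initially, labor force = 383.80 + 20.69 = 404.49 thousand, so u = 20.69/404.49 = 5.12%.
After the first change, unemployed falls and employed rises by 11.94; labor force unchanged → E = 395.74, U = 8.75, labor force = 404.49 thousand.
After the second change, unemployed and labor force both rise by 5.22 → E = 395.74, U = 13.97, labor force = 409.71 thousand.
New unemployment rate = 13.97 / 409.71 = 3.41%.
Change = 3.41% − 5.12% = −1.71 percentage points.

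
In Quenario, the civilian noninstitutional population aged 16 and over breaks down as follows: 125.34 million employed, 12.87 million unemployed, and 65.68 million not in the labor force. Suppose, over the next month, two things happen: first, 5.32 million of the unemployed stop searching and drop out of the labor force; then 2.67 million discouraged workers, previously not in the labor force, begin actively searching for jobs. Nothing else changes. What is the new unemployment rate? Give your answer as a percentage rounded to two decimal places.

Initially, labor force = 125.34 + 12.87 = 138.21 million, so u = 12.87/138.21 = 9.31%.
After the first change, unemployed and labor force both fall by 5.32 → E = 125.34, U = 7.55, labor force = 132.89 million.
After the second change, unemployed and labor force both rise by 2.67 → E = 125.34, U = 10.22, labor force = 135.56 million.
New unemployment rate = 10.22 / 135.56 = 7.54%.

New unemployment rate ≈ 7.54%.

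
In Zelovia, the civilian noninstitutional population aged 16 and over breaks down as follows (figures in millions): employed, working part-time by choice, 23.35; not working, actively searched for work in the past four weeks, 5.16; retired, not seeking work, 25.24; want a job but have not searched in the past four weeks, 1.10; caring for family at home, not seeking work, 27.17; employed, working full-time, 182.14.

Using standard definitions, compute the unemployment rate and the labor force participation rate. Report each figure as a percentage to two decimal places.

Employed = 23.35 + 182.14 = 205.49 million.
Unemployed = 5.16 million.
Labor force = 205.49 + 5.16 = 210.65 million.
Not in labor force = 25.24 + 1.10 + 27.17 = 53.51 million (those not working and not actively searching are outside the labor force — including those who want a job but have given up searching).
Civilian working-age population = 210.65 + 53.51 = 264.16 million.
Unemployment rate = 5.16 / 210.65 = 2.45%.
Labor force participation rate = 210.65 / 264.16 = 79.74%.

Unemployment rate ≈ 2.45%; labor force participation rate ≈ 79.74%.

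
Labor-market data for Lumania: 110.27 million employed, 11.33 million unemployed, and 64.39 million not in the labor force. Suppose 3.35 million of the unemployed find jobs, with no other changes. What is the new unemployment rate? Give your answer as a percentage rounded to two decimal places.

Initially, labor force = 110.27 + 11.33 = 121.60 million, so u = 11.33/121.60 = 9.32%.
After the change, unemployed falls and employed rises by 3.35; labor force unchanged → E = 113.62, U = 7.98, labor force = 121.60 million.
New unemployment rate = 7.98 / 121.60 = 6.56%.

New unemployment rate ≈ 6.56%.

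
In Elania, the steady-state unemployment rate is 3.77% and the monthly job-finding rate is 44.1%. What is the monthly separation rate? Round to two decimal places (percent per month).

From u* = s/(s+f): s = u·f/(1−u).
s = 0.0377 × 44.1 / (1 − 0.0377) = 1.6626 / 0.9623 ≈ 1.73% per month.

Separation rate ≈ 1.73% per month.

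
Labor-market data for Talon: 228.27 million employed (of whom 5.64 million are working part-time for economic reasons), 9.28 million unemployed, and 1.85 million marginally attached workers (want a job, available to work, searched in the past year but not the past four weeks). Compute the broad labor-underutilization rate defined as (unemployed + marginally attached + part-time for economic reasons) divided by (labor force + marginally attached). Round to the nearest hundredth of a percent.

Labor force = 228.27 + 9.28 = 237.55 million.
Numerator = 9.28 + 1.85 + 5.64 = 16.77 million.
Denominator = 237.55 + 1.85 = 239.40 million.
Broad rate = 16.77 / 239.40 = 7.01%.

Broad underutilization rate ≈ 7.01%.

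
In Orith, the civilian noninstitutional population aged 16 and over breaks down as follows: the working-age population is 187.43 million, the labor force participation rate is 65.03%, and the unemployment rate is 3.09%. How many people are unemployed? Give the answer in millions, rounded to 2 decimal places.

Labor force = 0.6503 × 187.43 = 121.89 million.
Unemployed = 0.0309 × 121.89 ≈ 3.77 million.

About 3.77 million are unemployed.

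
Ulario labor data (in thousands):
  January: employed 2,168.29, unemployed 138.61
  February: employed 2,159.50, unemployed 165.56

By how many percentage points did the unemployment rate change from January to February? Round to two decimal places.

January: labor force = 2,168.29 + 138.61 = 2,306.90; u = 138.61/2,306.90 = 6.01%.
February: labor force = 2,159.50 + 165.56 = 2,325.06; u = 165.56/2,325.06 = 7.12%.
Change = 7.12% − 6.01% = +1.11 pp.

The unemployment rate changed by +1.11 percentage points.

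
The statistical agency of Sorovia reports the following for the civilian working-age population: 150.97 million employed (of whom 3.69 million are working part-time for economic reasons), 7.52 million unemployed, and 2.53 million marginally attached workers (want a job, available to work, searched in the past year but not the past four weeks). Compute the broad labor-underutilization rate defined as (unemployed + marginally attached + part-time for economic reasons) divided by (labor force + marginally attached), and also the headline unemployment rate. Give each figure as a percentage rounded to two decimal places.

Labor force = 150.97 + 7.52 = 158.49 million.
Numerator = 7.52 + 2.53 + 3.69 = 13.74 million.
Denominator = 158.49 + 2.53 = 161.02 million.
Broad rate = 13.74 / 161.02 = 8.53%.
Headline unemployment rate = 7.52 / 158.49 = 4.74%.

Broad underutilization rate ≈ 8.53%; headline unemployment rate ≈ 4.74%.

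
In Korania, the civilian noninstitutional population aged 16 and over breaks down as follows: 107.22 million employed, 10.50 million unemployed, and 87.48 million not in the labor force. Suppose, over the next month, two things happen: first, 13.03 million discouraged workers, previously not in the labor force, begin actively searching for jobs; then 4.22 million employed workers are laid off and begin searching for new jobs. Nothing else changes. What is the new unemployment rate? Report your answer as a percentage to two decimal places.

New unemployment rate ≈ 21.22%.

Initially, labor force = 107.22 + 10.50 = 117.72 million, so u = 10.50/117.72 = 8.92%.
After the first change, unemployed and labor force both rise by 13.03 → E = 107.22, U = 23.53, labor force = 130.75 million.
After the second change, employed falls and unemployed rises by 4.22; labor force unchanged → E = 103.00, U = 27.75, labor force = 130.75 million.
New unemployment rate = 27.75 / 130.75 = 21.22%.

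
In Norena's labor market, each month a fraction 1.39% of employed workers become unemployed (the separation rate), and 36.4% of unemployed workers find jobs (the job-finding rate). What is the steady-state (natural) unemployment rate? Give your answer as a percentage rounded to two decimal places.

At steady state the flows balance: s·E = f·U, so U/(E+U) = s/(s+f).
u* = 1.39 / (1.39 + 36.4) = 1.39 / 37.79 = 3.68%.

Steady-state unemployment rate ≈ 3.68%.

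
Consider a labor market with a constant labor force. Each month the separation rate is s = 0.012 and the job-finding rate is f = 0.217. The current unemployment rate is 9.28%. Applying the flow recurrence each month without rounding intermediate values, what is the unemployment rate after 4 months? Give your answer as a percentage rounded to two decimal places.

Unemployment rate after four months ≈ 6.67%.

With a fixed labor force, u_{t+1} = u_t + s·(1−u_t) − f·u_t = u_t·(1−s−f) + s.
Here 1−s−f = 0.771 and s = 0.012.
u_1 = 0.092800 × 0.771 + 0.012 = 0.083549.
u_2 = 0.083549 × 0.771 + 0.012 = 0.076416.
u_3 = 0.076416 × 0.771 + 0.012 = 0.070917.
u_4 = 0.070917 × 0.771 + 0.012 = 0.066677.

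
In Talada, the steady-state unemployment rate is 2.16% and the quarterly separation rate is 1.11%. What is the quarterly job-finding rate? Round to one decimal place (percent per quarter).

From u* = s/(s+f): f = s·(1−u)/u.
f = 1.11 × (1 − 0.0216) / 0.0216 = 1.0860 / 0.0216 ≈ 50.3% per quarter.

Job-finding rate ≈ 50.3% per quarter.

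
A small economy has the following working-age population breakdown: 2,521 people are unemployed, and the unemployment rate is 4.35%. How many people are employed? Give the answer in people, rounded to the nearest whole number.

Labor force = U / u = 2,521 / 0.0435 ≈ 57,954.
Employed = labor force − unemployed = 57,954 − 2,521 = 55,433.

About 55,433 are employed.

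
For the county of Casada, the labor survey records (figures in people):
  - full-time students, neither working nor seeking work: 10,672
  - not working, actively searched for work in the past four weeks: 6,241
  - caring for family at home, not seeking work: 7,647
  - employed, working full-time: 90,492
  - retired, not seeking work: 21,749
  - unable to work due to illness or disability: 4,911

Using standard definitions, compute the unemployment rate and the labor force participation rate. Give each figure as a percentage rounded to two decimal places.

Employed = 90,492.
Unemployed = 6,241.
Labor force = 90,492 + 6,241 = 96,733.
Not in labor force = 10,672 + 7,647 + 21,749 + 4,911 = 44,979 (those not working and not actively searching are outside the labor force).
Civilian working-age population = 96,733 + 44,979 = 141,712.
Unemployment rate = 6,241 / 96,733 = 6.45%.
Labor force participation rate = 96,733 / 141,712 = 68.26%.

Unemployment rate ≈ 6.45%; labor force participation rate ≈ 68.26%.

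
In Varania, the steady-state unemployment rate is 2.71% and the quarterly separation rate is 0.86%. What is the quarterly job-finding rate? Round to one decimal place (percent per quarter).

Job-finding rate ≈ 30.9% per quarter.

From u* = s/(s+f): f = s·(1−u)/u.
f = 0.86 × (1 − 0.0271) / 0.0271 = 0.8367 / 0.0271 ≈ 30.9% per quarter.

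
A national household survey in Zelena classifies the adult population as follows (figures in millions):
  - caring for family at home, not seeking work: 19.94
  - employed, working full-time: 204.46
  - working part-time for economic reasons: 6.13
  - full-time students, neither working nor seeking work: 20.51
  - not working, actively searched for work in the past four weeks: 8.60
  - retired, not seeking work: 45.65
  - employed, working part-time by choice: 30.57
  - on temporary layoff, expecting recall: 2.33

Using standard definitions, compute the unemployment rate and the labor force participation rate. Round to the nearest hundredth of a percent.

Employed = 204.46 + 6.13 + 30.57 = 241.16 million (anyone who worked, including part-time for economic reasons, counts as employed).
Unemployed = 8.60 + 2.33 = 10.93 million (jobless and actively searching, or on temporary layoff).
Labor force = 241.16 + 10.93 = 252.09 million.
Not in labor force = 19.94 + 20.51 + 45.65 = 86.10 million (those not working and not actively searching are outside the labor force).
Civilian working-age population = 252.09 + 86.10 = 338.19 million.
Unemployment rate = 10.93 / 252.09 = 4.34%.
Labor force participation rate = 252.09 / 338.19 = 74.54%.

Unemployment rate ≈ 4.34%; labor force participation rate ≈ 74.54%.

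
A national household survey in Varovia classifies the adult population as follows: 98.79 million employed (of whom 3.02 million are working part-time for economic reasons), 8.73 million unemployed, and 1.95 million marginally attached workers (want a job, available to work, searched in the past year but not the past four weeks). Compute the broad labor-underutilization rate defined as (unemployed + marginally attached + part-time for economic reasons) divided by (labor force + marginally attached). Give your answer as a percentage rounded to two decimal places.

Broad underutilization rate ≈ 12.51%.

Labor force = 98.79 + 8.73 = 107.52 million.
Numerator = 8.73 + 1.95 + 3.02 = 13.70 million.
Denominator = 107.52 + 1.95 = 109.47 million.
Broad rate = 13.70 / 109.47 = 12.51%.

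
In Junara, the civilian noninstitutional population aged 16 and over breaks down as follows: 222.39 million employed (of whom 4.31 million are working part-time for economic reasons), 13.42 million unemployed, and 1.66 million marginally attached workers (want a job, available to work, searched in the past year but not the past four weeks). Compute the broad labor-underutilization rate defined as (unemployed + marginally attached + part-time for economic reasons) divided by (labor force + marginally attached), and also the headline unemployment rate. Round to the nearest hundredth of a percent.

Broad underutilization rate ≈ 8.17%; headline unemployment rate ≈ 5.69%.

Labor force = 222.39 + 13.42 = 235.81 million.
Numerator = 13.42 + 1.66 + 4.31 = 19.39 million.
Denominator = 235.81 + 1.66 = 237.47 million.
Broad rate = 19.39 / 237.47 = 8.17%.
Headline unemployment rate = 13.42 / 235.81 = 5.69%.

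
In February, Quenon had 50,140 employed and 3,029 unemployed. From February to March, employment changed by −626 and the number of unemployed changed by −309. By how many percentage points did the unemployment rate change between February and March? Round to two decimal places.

February: labor force = 50,140 + 3,029 = 53,169; u = 3,029/53,169 = 5.70%.
March: labor force = 49,514 + 2,720 = 52,234; u = 2,720/52,234 = 5.21%.
Change = 5.21% − 5.70% = −0.49 pp.

The unemployment rate changed by −0.49 percentage points.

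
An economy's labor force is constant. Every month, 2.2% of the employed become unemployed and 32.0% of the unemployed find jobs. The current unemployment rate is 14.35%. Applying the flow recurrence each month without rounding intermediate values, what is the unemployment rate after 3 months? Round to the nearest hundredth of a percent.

With a fixed labor force, u_{t+1} = u_t + s·(1−u_t) − f·u_t = u_t·(1−s−f) + s.
Here 1−s−f = 0.658 and s = 0.022.
u_1 = 0.143500 × 0.658 + 0.022 = 0.116423.
u_2 = 0.116423 × 0.658 + 0.022 = 0.098606.
u_3 = 0.098606 × 0.658 + 0.022 = 0.086883.

Unemployment rate after three months ≈ 8.69%.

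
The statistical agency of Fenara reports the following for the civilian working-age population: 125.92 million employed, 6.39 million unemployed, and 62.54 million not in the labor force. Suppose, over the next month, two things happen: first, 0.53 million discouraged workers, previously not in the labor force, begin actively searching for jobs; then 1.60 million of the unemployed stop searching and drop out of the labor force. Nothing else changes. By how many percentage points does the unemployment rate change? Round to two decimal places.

Initially, labor force = 125.92 + 6.39 = 132.31 million, so u = 6.39/132.31 = 4.83%.
After the first change, unemployed and labor force both rise by 0.53 → E = 125.92, U = 6.92, labor force = 132.84 million.
After the second change, unemployed and labor force both fall by 1.60 → E = 125.92, U = 5.32, labor force = 131.24 million.
New unemployment rate = 5.32 / 131.24 = 4.05%.
Change = 4.05% − 4.83% = −0.78 percentage points.

The unemployment rate changes by −0.78 percentage points.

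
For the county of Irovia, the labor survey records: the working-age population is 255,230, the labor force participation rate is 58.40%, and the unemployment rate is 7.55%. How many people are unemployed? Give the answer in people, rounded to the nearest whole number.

Labor force = 0.5840 × 255,230 = 149,054.
Unemployed = 0.0755 × 149,054 ≈ 11,254.

About 11,254 are unemployed.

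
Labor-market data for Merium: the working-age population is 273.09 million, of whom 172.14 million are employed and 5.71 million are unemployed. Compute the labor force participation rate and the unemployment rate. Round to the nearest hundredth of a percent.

Labor force = employed + unemployed = 172.14 + 5.71 = 177.85 million.
Unemployment rate = 5.71 / 177.85 = 3.21%.
Labor force participation rate = 177.85 / 273.09 = 65.13%.

Labor force participation rate ≈ 65.13%; unemployment rate ≈ 3.21%.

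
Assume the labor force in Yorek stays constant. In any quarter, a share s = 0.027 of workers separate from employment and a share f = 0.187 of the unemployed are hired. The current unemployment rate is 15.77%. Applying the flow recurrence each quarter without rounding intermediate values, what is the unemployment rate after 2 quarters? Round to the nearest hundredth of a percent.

With a fixed labor force, u_{t+1} = u_t + s·(1−u_t) − f·u_t = u_t·(1−s−f) + s.
Here 1−s−f = 0.786 and s = 0.027.
u_1 = 0.157700 × 0.786 + 0.027 = 0.150952.
u_2 = 0.150952 × 0.786 + 0.027 = 0.145648.

Unemployment rate after two quarters ≈ 14.56%.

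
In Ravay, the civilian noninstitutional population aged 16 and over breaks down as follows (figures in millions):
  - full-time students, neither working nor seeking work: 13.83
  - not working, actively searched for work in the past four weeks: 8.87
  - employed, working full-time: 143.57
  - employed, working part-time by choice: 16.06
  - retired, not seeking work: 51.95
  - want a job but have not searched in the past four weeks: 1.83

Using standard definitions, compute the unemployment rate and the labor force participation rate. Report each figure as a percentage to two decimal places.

Unemployment rate ≈ 5.26%; labor force participation rate ≈ 71.37%.

Employed = 143.57 + 16.06 = 159.63 million.
Unemployed = 8.87 million.
Labor force = 159.63 + 8.87 = 168.50 million.
Not in labor force = 13.83 + 51.95 + 1.83 = 67.61 million (those not working and not actively searching are outside the labor force — including those who want a job but have given up searching).
Civilian working-age population = 168.50 + 67.61 = 236.11 million.
Unemployment rate = 8.87 / 168.50 = 5.26%.
Labor force participation rate = 168.50 / 236.11 = 71.37%.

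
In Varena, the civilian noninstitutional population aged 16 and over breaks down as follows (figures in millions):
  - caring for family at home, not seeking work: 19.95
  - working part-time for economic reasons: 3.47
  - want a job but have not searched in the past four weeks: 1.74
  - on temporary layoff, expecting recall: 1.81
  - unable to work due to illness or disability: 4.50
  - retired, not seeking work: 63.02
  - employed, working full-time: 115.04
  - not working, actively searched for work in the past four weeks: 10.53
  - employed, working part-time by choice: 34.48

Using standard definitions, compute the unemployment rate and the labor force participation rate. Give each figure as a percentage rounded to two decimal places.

Employed = 3.47 + 115.04 + 34.48 = 152.99 million (anyone who worked, including part-time for economic reasons, counts as employed).
Unemployed = 1.81 + 10.53 = 12.34 million (jobless and actively searching, or on temporary layoff).
Labor force = 152.99 + 12.34 = 165.33 million.
Not in labor force = 19.95 + 1.74 + 4.50 + 63.02 = 89.21 million (those not working and not actively searching are outside the labor force — including those who want a job but have given up searching).
Civilian working-age population = 165.33 + 89.21 = 254.54 million.
Unemployment rate = 12.34 / 165.33 = 7.46%.
Labor force participation rate = 165.33 / 254.54 = 64.95%.

Unemployment rate ≈ 7.46%; labor force participation rate ≈ 64.95%.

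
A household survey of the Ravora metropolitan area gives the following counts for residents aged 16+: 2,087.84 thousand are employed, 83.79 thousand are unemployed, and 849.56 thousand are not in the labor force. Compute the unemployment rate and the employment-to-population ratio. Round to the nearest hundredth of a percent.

Unemployment rate ≈ 3.86%; employment-population ratio ≈ 69.11%.

Labor force = employed + unemployed = 2,087.84 + 83.79 = 2,171.63 thousand.
Working-age population = 2,171.63 + 849.56 = 3,021.19 thousand.
Unemployment rate = 83.79 / 2,171.63 = 3.86%.
Employment-population ratio = 2,087.84 / 3,021.19 = 69.11%.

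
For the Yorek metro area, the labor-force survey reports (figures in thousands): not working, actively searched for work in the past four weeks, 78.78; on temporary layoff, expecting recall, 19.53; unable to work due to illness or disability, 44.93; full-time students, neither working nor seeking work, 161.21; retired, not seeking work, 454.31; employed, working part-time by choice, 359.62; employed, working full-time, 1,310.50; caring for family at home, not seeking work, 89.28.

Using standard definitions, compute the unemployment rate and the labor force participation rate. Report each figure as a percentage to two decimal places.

Unemployment rate ≈ 5.56%; labor force participation rate ≈ 70.23%.

Employed = 359.62 + 1,310.50 = 1,670.12 thousand.
Unemployed = 78.78 + 19.53 = 98.31 thousand (jobless and actively searching, or on temporary layoff).
Labor force = 1,670.12 + 98.31 = 1,768.43 thousand.
Not in labor force = 44.93 + 161.21 + 454.31 + 89.28 = 749.73 thousand (those not working and not actively searching are outside the labor force).
Civilian working-age population = 1,768.43 + 749.73 = 2,518.16 thousand.
Unemployment rate = 98.31 / 1,768.43 = 5.56%.
Labor force participation rate = 1,768.43 / 2,518.16 = 70.23%.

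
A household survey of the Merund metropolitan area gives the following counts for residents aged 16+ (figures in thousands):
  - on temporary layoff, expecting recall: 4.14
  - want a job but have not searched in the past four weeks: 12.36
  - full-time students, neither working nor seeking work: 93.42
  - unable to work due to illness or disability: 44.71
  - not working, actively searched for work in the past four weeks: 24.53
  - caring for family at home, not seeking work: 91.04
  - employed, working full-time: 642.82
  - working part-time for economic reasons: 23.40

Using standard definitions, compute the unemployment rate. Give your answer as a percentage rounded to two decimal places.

Unemployment rate ≈ 4.13%.

Employed = 642.82 + 23.40 = 666.22 thousand (anyone who worked, including part-time for economic reasons, counts as employed).
Unemployed = 4.14 + 24.53 = 28.67 thousand (jobless and actively searching, or on temporary layoff).
Labor force = 666.22 + 28.67 = 694.89 thousand.
Unemployment rate = 28.67 / 694.89 = 4.13%.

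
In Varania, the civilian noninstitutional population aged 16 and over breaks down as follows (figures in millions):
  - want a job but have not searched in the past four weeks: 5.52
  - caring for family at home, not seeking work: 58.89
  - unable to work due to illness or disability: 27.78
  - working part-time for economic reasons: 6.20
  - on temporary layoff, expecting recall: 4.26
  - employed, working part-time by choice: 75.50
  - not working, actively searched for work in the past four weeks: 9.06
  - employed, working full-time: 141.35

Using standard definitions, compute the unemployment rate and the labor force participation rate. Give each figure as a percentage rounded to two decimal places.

Employed = 6.20 + 75.50 + 141.35 = 223.05 million (anyone who worked, including part-time for economic reasons, counts as employed).
Unemployed = 4.26 + 9.06 = 13.32 million (jobless and actively searching, or on temporary layoff).
Labor force = 223.05 + 13.32 = 236.37 million.
Not in labor force = 5.52 + 58.89 + 27.78 = 92.19 million (those not working and not actively searching are outside the labor force — including those who want a job but have given up searching).
Civilian working-age population = 236.37 + 92.19 = 328.56 million.
Unemployment rate = 13.32 / 236.37 = 5.64%.
Labor force participation rate = 236.37 / 328.56 = 71.94%.

Unemployment rate ≈ 5.64%; labor force participation rate ≈ 71.94%.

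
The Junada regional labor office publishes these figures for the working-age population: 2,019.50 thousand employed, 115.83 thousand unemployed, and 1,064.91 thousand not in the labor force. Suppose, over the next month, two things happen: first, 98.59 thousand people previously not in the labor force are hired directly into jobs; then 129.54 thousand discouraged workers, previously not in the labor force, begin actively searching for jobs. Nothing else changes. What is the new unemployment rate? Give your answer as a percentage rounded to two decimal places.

New unemployment rate ≈ 10.38%.

Initially, labor force = 2,019.50 + 115.83 = 2,135.33 thousand, so u = 115.83/2,135.33 = 5.42%.
After the first change, employed and labor force both rise by 98.59; unemployed unchanged → E = 2,118.09, U = 115.83, labor force = 2,233.92 thousand.
After the second change, unemployed and labor force both rise by 129.54 → E = 2,118.09, U = 245.37, labor force = 2,363.46 thousand.
New unemployment rate = 245.37 / 2,363.46 = 10.38%.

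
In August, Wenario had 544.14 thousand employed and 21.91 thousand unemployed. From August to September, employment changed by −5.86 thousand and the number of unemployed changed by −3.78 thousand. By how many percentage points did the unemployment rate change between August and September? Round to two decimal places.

August: labor force = 544.14 + 21.91 = 566.05; u = 21.91/566.05 = 3.87%.
September: labor force = 538.28 + 18.13 = 556.41; u = 18.13/556.41 = 3.26%.
Change = 3.26% − 3.87% = −0.61 pp.

The unemployment rate changed by −0.61 percentage points.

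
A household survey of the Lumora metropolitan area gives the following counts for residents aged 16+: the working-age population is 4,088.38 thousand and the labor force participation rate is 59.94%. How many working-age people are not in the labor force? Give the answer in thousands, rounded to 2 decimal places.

About 1,637.81 thousand are not in the labor force.

Share not in the labor force = 1 − 0.5994 = 0.4006.
Not in labor force = 0.4006 × 4,088.38 ≈ 1,637.81 thousand.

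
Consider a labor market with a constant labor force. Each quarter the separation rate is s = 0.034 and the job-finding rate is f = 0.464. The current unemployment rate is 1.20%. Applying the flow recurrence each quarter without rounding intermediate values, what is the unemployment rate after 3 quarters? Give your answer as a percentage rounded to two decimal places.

With a fixed labor force, u_{t+1} = u_t + s·(1−u_t) − f·u_t = u_t·(1−s−f) + s.
Here 1−s−f = 0.502 and s = 0.034.
u_1 = 0.012000 × 0.502 + 0.034 = 0.040024.
u_2 = 0.040024 × 0.502 + 0.034 = 0.054092.
u_3 = 0.054092 × 0.502 + 0.034 = 0.061154.

Unemployment rate after three quarters ≈ 6.12%.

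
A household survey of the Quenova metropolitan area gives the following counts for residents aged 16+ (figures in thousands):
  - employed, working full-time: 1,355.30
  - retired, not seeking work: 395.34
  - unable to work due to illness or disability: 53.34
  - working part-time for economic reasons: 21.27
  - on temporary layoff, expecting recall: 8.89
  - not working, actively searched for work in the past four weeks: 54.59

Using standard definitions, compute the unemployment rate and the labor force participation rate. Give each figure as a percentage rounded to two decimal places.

Unemployment rate ≈ 4.41%; labor force participation rate ≈ 76.24%.

Employed = 1,355.30 + 21.27 = 1,376.57 thousand (anyone who worked, including part-time for economic reasons, counts as employed).
Unemployed = 8.89 + 54.59 = 63.48 thousand (jobless and actively searching, or on temporary layoff).
Labor force = 1,376.57 + 63.48 = 1,440.05 thousand.
Not in labor force = 395.34 + 53.34 = 448.68 thousand (those not working and not actively searching are outside the labor force).
Civilian working-age population = 1,440.05 + 448.68 = 1,888.73 thousand.
Unemployment rate = 63.48 / 1,440.05 = 4.41%.
Labor force participation rate = 1,440.05 / 1,888.73 = 76.24%.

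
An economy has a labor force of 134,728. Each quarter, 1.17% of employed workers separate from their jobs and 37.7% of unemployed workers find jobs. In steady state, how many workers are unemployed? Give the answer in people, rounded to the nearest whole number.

Steady-state unemployment rate u* = s/(s+f) = 1.17/(1.17+37.7) = 0.030100.
Unemployed = u* × labor force = 0.030100 × 134,728 ≈ 4,055.

About 4,055 are unemployed in steady state.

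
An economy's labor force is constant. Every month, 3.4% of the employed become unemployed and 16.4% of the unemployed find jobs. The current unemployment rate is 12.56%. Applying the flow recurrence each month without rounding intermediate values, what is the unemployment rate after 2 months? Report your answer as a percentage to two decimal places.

With a fixed labor force, u_{t+1} = u_t + s·(1−u_t) − f·u_t = u_t·(1−s−f) + s.
Here 1−s−f = 0.802 and s = 0.034.
u_1 = 0.125600 × 0.802 + 0.034 = 0.134731.
u_2 = 0.134731 × 0.802 + 0.034 = 0.142054.

Unemployment rate after two months ≈ 14.21%.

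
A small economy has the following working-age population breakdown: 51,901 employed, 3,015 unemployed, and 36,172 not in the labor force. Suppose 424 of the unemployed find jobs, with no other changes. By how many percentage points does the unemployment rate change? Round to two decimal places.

The unemployment rate changes by −0.77 percentage points.

Initially, labor force = 51,901 + 3,015 = 54,916, so u = 3,015/54,916 = 5.49%.
After the change, unemployed falls and employed rises by 424; labor force unchanged → E = 52,325, U = 2,591, labor force = 54,916.
New unemployment rate = 2,591 / 54,916 = 4.72%.
Change = 4.72% − 5.49% = −0.77 percentage points.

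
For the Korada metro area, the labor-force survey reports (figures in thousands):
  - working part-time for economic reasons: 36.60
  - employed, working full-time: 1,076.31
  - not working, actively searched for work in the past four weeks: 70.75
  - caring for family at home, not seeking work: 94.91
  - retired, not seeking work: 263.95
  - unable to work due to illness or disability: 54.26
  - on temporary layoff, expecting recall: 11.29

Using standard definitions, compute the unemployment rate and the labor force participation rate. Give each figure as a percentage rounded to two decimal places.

Employed = 36.60 + 1,076.31 = 1,112.91 thousand (anyone who worked, including part-time for economic reasons, counts as employed).
Unemployed = 70.75 + 11.29 = 82.04 thousand (jobless and actively searching, or on temporary layoff).
Labor force = 1,112.91 + 82.04 = 1,194.95 thousand.
Not in labor force = 94.91 + 263.95 + 54.26 = 413.12 thousand (those not working and not actively searching are outside the labor force).
Civilian working-age population = 1,194.95 + 413.12 = 1,608.07 thousand.
Unemployment rate = 82.04 / 1,194.95 = 6.87%.
Labor force participation rate = 1,194.95 / 1,608.07 = 74.31%.

Unemployment rate ≈ 6.87%; labor force participation rate ≈ 74.31%.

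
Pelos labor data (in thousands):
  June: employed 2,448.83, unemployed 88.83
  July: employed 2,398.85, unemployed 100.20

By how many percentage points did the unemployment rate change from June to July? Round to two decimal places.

The unemployment rate changed by +0.51 percentage points.

June: labor force = 2,448.83 + 88.83 = 2,537.66; u = 88.83/2,537.66 = 3.50%.
July: labor force = 2,398.85 + 100.20 = 2,499.05; u = 100.20/2,499.05 = 4.01%.
Change = 4.01% − 3.50% = +0.51 pp.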